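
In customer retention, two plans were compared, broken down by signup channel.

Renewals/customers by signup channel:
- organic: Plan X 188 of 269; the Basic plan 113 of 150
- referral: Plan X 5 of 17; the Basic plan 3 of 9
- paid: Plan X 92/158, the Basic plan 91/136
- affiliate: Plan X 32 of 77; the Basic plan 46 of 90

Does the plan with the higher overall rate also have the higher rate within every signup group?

Organic: Plan X 188/269 = 69.9%, the Basic plan 113/150 = 75.3% → the Basic plan
Referral: Plan X 5/17 = 29.4%, the Basic plan 3/9 = 33.3% → the Basic plan
Paid: Plan X 92/158 = 58.2%, the Basic plan 91/136 = 66.9% → the Basic plan
Affiliate: Plan X 32/77 = 41.6%, the Basic plan 46/90 = 51.1% → the Basic plan
Overall: Plan X 317/521 = 60.8%, the Basic plan 253/385 = 65.7% → the Basic plan
The Basic plan wins overall and in every signup group — no reversal.

Yes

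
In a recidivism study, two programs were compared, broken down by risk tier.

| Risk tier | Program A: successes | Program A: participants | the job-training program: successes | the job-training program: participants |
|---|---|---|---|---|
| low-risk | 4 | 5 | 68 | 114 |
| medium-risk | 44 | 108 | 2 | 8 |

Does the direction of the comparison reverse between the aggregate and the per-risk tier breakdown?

Yes

Low-risk: Program A 4/5 = 80.0%, the job-training program 68/114 = 59.6% → Program A
Medium-risk: Program A 44/108 = 40.7%, the job-training program 2/8 = 25.0% → Program A
Overall: Program A 48/113 = 42.5%, the job-training program 70/122 = 57.4% → the job-training program
Program A wins each risk group but the job-training program wins overall — the comparison reverses. Program A's participants skew toward medium-risk, which has a lower base rate.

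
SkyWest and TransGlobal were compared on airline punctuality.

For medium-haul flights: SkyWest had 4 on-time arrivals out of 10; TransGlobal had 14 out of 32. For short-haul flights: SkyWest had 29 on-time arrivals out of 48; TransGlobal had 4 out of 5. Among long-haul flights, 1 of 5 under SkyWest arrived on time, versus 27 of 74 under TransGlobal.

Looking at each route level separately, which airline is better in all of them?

TransGlobal

Medium-haul: SkyWest 4/10 = 40.0%, TransGlobal 14/32 = 43.8% → TransGlobal
Short-haul: SkyWest 29/48 = 60.4%, TransGlobal 4/5 = 80.0% → TransGlobal
Long-haul: SkyWest 1/5 = 20.0%, TransGlobal 27/74 = 36.5% → TransGlobal
TransGlobal has the higher rate in all 3 groups.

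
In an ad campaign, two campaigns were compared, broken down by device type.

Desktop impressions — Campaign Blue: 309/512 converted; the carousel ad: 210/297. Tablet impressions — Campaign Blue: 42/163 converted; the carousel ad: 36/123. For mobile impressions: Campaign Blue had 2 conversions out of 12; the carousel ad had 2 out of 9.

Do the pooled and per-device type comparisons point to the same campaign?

Yes

Desktop: Campaign Blue 309/512 = 60.4%, the carousel ad 210/297 = 70.7% → the carousel ad
Tablet: Campaign Blue 42/163 = 25.8%, the carousel ad 36/123 = 29.3% → the carousel ad
Mobile: Campaign Blue 2/12 = 16.7%, the carousel ad 2/9 = 22.2% → the carousel ad
Overall: Campaign Blue 353/687 = 51.4%, the carousel ad 248/429 = 57.8% → the carousel ad
The carousel ad wins overall and in every device group — no reversal.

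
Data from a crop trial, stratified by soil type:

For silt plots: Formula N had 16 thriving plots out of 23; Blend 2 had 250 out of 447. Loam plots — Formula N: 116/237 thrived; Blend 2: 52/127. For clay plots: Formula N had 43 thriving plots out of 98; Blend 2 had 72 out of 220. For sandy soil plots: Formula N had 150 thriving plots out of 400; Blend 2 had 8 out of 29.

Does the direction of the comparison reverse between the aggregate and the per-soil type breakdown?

Silt: Formula N 16/23 = 69.6%, Blend 2 250/447 = 55.9% → Formula N
Loam: Formula N 116/237 = 48.9%, Blend 2 52/127 = 40.9% → Formula N
Clay: Formula N 43/98 = 43.9%, Blend 2 72/220 = 32.7% → Formula N
Sandy soil: Formula N 150/400 = 37.5%, Blend 2 8/29 = 27.6% → Formula N
Overall: Formula N 325/758 = 42.9%, Blend 2 382/823 = 46.4% → Blend 2
Formula N wins each soil group but Blend 2 wins overall — the comparison reverses. Formula N's plots skew toward sandy soil, which has a lower base rate.

Yes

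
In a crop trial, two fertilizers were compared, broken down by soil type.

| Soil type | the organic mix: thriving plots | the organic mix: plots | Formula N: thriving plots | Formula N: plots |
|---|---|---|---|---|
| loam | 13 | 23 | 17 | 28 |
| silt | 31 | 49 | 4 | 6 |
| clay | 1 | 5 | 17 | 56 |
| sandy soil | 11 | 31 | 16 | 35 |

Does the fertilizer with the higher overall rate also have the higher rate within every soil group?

Loam: the organic mix 13/23 = 56.5%, Formula N 17/28 = 60.7% → Formula N
Silt: the organic mix 31/49 = 63.3%, Formula N 4/6 = 66.7% → Formula N
Clay: the organic mix 1/5 = 20.0%, Formula N 17/56 = 30.4% → Formula N
Sandy soil: the organic mix 11/31 = 35.5%, Formula N 16/35 = 45.7% → Formula N
Overall: the organic mix 56/108 = 51.9%, Formula N 54/125 = 43.2% → the organic mix
Formula N wins each soil group but the organic mix wins overall — the comparison reverses. Formula N's plots skew toward clay, which has a lower base rate.

No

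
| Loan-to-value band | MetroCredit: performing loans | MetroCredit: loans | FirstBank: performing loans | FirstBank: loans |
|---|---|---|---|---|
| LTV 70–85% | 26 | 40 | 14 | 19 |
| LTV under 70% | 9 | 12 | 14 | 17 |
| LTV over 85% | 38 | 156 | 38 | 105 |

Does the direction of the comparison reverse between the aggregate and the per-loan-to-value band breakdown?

No

LTV 70–85%: MetroCredit 26/40 = 65.0%, FirstBank 14/19 = 73.7% → FirstBank
LTV under 70%: MetroCredit 9/12 = 75.0%, FirstBank 14/17 = 82.4% → FirstBank
LTV over 85%: MetroCredit 38/156 = 24.4%, FirstBank 38/105 = 36.2% → FirstBank
Overall: MetroCredit 73/208 = 35.1%, FirstBank 66/141 = 46.8% → FirstBank
FirstBank wins overall and in every loan-to-value group — no reversal.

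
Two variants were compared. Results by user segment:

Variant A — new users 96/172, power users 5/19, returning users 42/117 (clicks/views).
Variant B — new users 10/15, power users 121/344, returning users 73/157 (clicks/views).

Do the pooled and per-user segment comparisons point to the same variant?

No

New users: Variant A 96/172 = 55.8%, Variant B 10/15 = 66.7% → Variant B
Power users: Variant A 5/19 = 26.3%, Variant B 121/344 = 35.2% → Variant B
Returning users: Variant A 42/117 = 35.9%, Variant B 73/157 = 46.5% → Variant B
Overall: Variant A 143/308 = 46.4%, Variant B 204/516 = 39.5% → Variant A
Variant B wins each user group but Variant A wins overall — the comparison reverses. Variant B's views skew toward power users, which has a lower base rate.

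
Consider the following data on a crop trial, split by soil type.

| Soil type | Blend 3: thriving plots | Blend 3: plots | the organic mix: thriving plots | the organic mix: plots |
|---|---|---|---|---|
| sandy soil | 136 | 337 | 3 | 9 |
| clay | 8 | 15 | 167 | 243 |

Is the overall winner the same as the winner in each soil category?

Sandy soil: Blend 3 136/337 = 40.4%, the organic mix 3/9 = 33.3% → Blend 3
Clay: Blend 3 8/15 = 53.3%, the organic mix 167/243 = 68.7% → the organic mix
Overall: Blend 3 144/352 = 40.9%, the organic mix 170/252 = 67.5% → the organic mix
Neither sweeps: Blend 3 wins 1 of 2 groups, the organic mix wins 1. The organic mix wins overall but not every group — no Simpson reversal.

No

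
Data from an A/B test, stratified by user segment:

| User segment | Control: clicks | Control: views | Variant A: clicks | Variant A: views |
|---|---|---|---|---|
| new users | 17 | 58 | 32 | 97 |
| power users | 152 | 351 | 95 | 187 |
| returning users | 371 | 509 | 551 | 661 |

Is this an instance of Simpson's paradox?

No

New users: Control 17/58 = 29.3%, Variant A 32/97 = 33.0% → Variant A
Power users: Control 152/351 = 43.3%, Variant A 95/187 = 50.8% → Variant A
Returning users: Control 371/509 = 72.9%, Variant A 551/661 = 83.4% → Variant A
Overall: Control 540/918 = 58.8%, Variant A 678/945 = 71.7% → Variant A
Variant A wins overall and in every user group — no reversal.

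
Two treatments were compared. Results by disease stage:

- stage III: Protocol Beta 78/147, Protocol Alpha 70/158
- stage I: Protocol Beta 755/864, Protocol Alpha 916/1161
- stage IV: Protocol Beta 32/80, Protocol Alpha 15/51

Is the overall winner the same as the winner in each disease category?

Yes

Stage III: Protocol Beta 78/147 = 53.1%, Protocol Alpha 70/158 = 44.3% → Protocol Beta
Stage I: Protocol Beta 755/864 = 87.4%, Protocol Alpha 916/1161 = 78.9% → Protocol Beta
Stage IV: Protocol Beta 32/80 = 40.0%, Protocol Alpha 15/51 = 29.4% → Protocol Beta
Overall: Protocol Beta 865/1091 = 79.3%, Protocol Alpha 1001/1370 = 73.1% → Protocol Beta
Protocol Beta wins overall and in every disease group — no reversal.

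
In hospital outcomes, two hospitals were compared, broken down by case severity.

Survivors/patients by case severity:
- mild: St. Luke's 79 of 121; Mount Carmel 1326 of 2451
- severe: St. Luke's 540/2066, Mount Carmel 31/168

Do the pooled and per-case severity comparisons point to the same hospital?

No

Mild: St. Luke's 79/121 = 65.3%, Mount Carmel 1326/2451 = 54.1% → St. Luke's
Severe: St. Luke's 540/2066 = 26.1%, Mount Carmel 31/168 = 18.5% → St. Luke's
Overall: St. Luke's 619/2187 = 28.3%, Mount Carmel 1357/2619 = 51.8% → Mount Carmel
St. Luke's wins each case group but Mount Carmel wins overall — the comparison reverses. St. Luke's's patients skew toward severe, which has a lower base rate.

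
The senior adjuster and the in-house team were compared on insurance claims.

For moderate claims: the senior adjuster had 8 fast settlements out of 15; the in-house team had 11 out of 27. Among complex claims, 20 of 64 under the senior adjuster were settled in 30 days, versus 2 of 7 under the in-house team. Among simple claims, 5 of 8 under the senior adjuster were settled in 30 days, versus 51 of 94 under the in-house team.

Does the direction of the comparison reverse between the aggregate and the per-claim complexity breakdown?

Yes

Moderate: the senior adjuster 8/15 = 53.3%, the in-house team 11/27 = 40.7% → the senior adjuster
Complex: the senior adjuster 20/64 = 31.2%, the in-house team 2/7 = 28.6% → the senior adjuster
Simple: the senior adjuster 5/8 = 62.5%, the in-house team 51/94 = 54.3% → the senior adjuster
Overall: the senior adjuster 33/87 = 37.9%, the in-house team 64/128 = 50.0% → the in-house team
The senior adjuster wins each claim group but the in-house team wins overall — the comparison reverses. The senior adjuster's claims skew toward complex, which has a lower base rate.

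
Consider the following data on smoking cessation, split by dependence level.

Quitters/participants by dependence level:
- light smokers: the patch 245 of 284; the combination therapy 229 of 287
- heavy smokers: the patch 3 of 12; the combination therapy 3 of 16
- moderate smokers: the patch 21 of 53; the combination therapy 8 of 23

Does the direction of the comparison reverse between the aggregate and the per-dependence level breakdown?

No

Light smokers: the patch 245/284 = 86.3%, the combination therapy 229/287 = 79.8% → the patch
Heavy smokers: the patch 3/12 = 25.0%, the combination therapy 3/16 = 18.8% → the patch
Moderate smokers: the patch 21/53 = 39.6%, the combination therapy 8/23 = 34.8% → the patch
Overall: the patch 269/349 = 77.1%, the combination therapy 240/326 = 73.6% → the patch
The patch wins overall and in every dependence group — no reversal.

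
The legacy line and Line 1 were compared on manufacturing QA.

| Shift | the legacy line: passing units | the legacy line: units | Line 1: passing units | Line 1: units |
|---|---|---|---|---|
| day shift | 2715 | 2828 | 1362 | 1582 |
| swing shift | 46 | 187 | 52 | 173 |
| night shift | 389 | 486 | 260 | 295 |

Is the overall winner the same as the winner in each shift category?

No

Day shift: the legacy line 2715/2828 = 96.0%, Line 1 1362/1582 = 86.1% → the legacy line
Swing shift: the legacy line 46/187 = 24.6%, Line 1 52/173 = 30.1% → Line 1
Night shift: the legacy line 389/486 = 80.0%, Line 1 260/295 = 88.1% → Line 1
Overall: the legacy line 3150/3501 = 90.0%, Line 1 1674/2050 = 81.7% → the legacy line
Neither sweeps: the legacy line wins 1 of 3 groups, Line 1 wins 2. The legacy line wins overall but not every group — no Simpson reversal.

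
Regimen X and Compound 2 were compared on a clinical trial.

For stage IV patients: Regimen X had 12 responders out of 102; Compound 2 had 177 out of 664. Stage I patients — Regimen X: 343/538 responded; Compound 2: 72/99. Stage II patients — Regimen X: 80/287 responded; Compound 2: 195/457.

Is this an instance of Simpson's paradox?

Yes

Stage IV: Regimen X 12/102 = 11.8%, Compound 2 177/664 = 26.7% → Compound 2
Stage I: Regimen X 343/538 = 63.8%, Compound 2 72/99 = 72.7% → Compound 2
Stage II: Regimen X 80/287 = 27.9%, Compound 2 195/457 = 42.7% → Compound 2
Overall: Regimen X 435/927 = 46.9%, Compound 2 444/1220 = 36.4% → Regimen X
Compound 2 wins each disease group but Regimen X wins overall — the comparison reverses. Compound 2's patients skew toward stage IV, which has a lower base rate.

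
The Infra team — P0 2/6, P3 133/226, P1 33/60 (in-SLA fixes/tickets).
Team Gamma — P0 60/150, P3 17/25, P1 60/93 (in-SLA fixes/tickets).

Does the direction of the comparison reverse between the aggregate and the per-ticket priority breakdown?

P0: the Infra team 2/6 = 33.3%, Team Gamma 60/150 = 40.0% → Team Gamma
P3: the Infra team 133/226 = 58.8%, Team Gamma 17/25 = 68.0% → Team Gamma
P1: the Infra team 33/60 = 55.0%, Team Gamma 60/93 = 64.5% → Team Gamma
Overall: the Infra team 168/292 = 57.5%, Team Gamma 137/268 = 51.1% → the Infra team
Team Gamma wins each ticket group but the Infra team wins overall — the comparison reverses. Team Gamma's tickets skew toward P0, which has a lower base rate.

Yes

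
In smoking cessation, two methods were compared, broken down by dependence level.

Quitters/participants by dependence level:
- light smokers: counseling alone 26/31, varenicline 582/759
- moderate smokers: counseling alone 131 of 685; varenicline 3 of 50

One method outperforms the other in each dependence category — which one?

Light smokers: counseling alone 26/31 = 83.9%, varenicline 582/759 = 76.7% → counseling alone
Moderate smokers: counseling alone 131/685 = 19.1%, varenicline 3/50 = 6.0% → counseling alone
Counseling alone has the higher rate in both groups.

counseling alone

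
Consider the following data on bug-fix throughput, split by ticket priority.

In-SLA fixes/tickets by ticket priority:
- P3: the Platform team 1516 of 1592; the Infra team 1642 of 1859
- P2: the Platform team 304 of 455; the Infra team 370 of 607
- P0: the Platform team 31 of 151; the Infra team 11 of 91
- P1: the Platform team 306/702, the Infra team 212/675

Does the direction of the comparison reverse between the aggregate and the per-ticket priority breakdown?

P3: the Platform team 1516/1592 = 95.2%, the Infra team 1642/1859 = 88.3% → the Platform team
P2: the Platform team 304/455 = 66.8%, the Infra team 370/607 = 61.0% → the Platform team
P0: the Platform team 31/151 = 20.5%, the Infra team 11/91 = 12.1% → the Platform team
P1: the Platform team 306/702 = 43.6%, the Infra team 212/675 = 31.4% → the Platform team
Overall: the Platform team 2157/2900 = 74.4%, the Infra team 2235/3232 = 69.2% → the Platform team
The Platform team wins overall and in every ticket group — no reversal.

No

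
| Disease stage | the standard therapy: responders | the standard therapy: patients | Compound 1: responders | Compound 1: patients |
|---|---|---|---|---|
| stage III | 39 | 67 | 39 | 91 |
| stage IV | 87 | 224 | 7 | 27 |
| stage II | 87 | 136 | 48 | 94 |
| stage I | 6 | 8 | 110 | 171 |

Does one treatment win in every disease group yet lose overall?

Stage III: the standard therapy 39/67 = 58.2%, Compound 1 39/91 = 42.9% → the standard therapy
Stage IV: the standard therapy 87/224 = 38.8%, Compound 1 7/27 = 25.9% → the standard therapy
Stage II: the standard therapy 87/136 = 64.0%, Compound 1 48/94 = 51.1% → the standard therapy
Stage I: the standard therapy 6/8 = 75.0%, Compound 1 110/171 = 64.3% → the standard therapy
Overall: the standard therapy 219/435 = 50.3%, Compound 1 204/383 = 53.3% → Compound 1
The standard therapy wins each disease group but Compound 1 wins overall — the comparison reverses. The standard therapy's patients skew toward stage IV, which has a lower base rate.

Yes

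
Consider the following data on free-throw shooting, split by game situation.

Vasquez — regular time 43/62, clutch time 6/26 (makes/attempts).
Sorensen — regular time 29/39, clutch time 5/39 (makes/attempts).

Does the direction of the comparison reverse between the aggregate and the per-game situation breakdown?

No

Regular time: Vasquez 43/62 = 69.4%, Sorensen 29/39 = 74.4% → Sorensen
Clutch time: Vasquez 6/26 = 23.1%, Sorensen 5/39 = 12.8% → Vasquez
Overall: Vasquez 49/88 = 55.7%, Sorensen 34/78 = 43.6% → Vasquez
Neither sweeps: Vasquez wins 1 of 2 groups, Sorensen wins 1. Vasquez wins overall but not every group — no Simpson reversal.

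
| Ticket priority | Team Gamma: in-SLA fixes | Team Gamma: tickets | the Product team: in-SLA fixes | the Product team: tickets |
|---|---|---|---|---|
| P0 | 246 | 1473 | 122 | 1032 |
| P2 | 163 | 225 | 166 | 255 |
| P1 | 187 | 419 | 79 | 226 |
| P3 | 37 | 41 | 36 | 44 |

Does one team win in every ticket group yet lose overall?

No

P0: Team Gamma 246/1473 = 16.7%, the Product team 122/1032 = 11.8% → Team Gamma
P2: Team Gamma 163/225 = 72.4%, the Product team 166/255 = 65.1% → Team Gamma
P1: Team Gamma 187/419 = 44.6%, the Product team 79/226 = 35.0% → Team Gamma
P3: Team Gamma 37/41 = 90.2%, the Product team 36/44 = 81.8% → Team Gamma
Overall: Team Gamma 633/2158 = 29.3%, the Product team 403/1557 = 25.9% → Team Gamma
Team Gamma wins overall and in every ticket group — no reversal.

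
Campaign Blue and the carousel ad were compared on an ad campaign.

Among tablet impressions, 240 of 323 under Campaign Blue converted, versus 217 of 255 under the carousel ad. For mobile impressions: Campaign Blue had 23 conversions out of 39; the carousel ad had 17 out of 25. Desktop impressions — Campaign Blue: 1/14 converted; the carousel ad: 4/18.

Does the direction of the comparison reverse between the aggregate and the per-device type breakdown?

No

Tablet: Campaign Blue 240/323 = 74.3%, the carousel ad 217/255 = 85.1% → the carousel ad
Mobile: Campaign Blue 23/39 = 59.0%, the carousel ad 17/25 = 68.0% → the carousel ad
Desktop: Campaign Blue 1/14 = 7.1%, the carousel ad 4/18 = 22.2% → the carousel ad
Overall: Campaign Blue 264/376 = 70.2%, the carousel ad 238/298 = 79.9% → the carousel ad
The carousel ad wins overall and in every device group — no reversal.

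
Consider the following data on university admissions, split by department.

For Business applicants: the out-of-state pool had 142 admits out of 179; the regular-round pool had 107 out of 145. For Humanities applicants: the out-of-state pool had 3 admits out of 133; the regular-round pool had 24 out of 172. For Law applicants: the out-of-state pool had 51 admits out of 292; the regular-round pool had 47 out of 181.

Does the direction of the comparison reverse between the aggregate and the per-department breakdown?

No

Business: the out-of-state pool 142/179 = 79.3%, the regular-round pool 107/145 = 73.8% → the out-of-state pool
Humanities: the out-of-state pool 3/133 = 2.3%, the regular-round pool 24/172 = 14.0% → the regular-round pool
Law: the out-of-state pool 51/292 = 17.5%, the regular-round pool 47/181 = 26.0% → the regular-round pool
Overall: the out-of-state pool 196/604 = 32.5%, the regular-round pool 178/498 = 35.7% → the regular-round pool
Neither sweeps: the out-of-state pool wins 1 of 3 groups, the regular-round pool wins 2. The regular-round pool wins overall but not every group — no Simpson reversal.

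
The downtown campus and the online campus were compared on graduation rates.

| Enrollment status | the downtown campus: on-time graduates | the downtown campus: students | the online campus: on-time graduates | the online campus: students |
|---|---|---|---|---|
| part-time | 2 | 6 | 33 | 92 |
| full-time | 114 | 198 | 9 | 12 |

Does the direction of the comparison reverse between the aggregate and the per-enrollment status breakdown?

Yes

Part-time: the downtown campus 2/6 = 33.3%, the online campus 33/92 = 35.9% → the online campus
Full-time: the downtown campus 114/198 = 57.6%, the online campus 9/12 = 75.0% → the online campus
Overall: the downtown campus 116/204 = 56.9%, the online campus 42/104 = 40.4% → the downtown campus
The online campus wins each enrollment group but the downtown campus wins overall — the comparison reverses. The online campus's students skew toward part-time, which has a lower base rate.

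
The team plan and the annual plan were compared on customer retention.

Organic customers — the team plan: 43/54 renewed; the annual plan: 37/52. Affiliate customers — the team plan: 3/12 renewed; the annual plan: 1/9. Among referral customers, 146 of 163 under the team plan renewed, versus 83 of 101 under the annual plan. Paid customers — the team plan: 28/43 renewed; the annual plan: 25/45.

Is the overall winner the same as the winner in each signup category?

Yes

Organic: the team plan 43/54 = 79.6%, the annual plan 37/52 = 71.2% → the team plan
Affiliate: the team plan 3/12 = 25.0%, the annual plan 1/9 = 11.1% → the team plan
Referral: the team plan 146/163 = 89.6%, the annual plan 83/101 = 82.2% → the team plan
Paid: the team plan 28/43 = 65.1%, the annual plan 25/45 = 55.6% → the team plan
Overall: the team plan 220/272 = 80.9%, the annual plan 146/207 = 70.5% → the team plan
The team plan wins overall and in every signup group — no reversal.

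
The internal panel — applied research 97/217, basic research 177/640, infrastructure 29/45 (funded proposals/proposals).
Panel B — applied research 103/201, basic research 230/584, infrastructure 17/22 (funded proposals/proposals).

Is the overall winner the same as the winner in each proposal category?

Applied research: the internal panel 97/217 = 44.7%, Panel B 103/201 = 51.2% → Panel B
Basic research: the internal panel 177/640 = 27.7%, Panel B 230/584 = 39.4% → Panel B
Infrastructure: the internal panel 29/45 = 64.4%, Panel B 17/22 = 77.3% → Panel B
Overall: the internal panel 303/902 = 33.6%, Panel B 350/807 = 43.4% → Panel B
Panel B wins overall and in every proposal group — no reversal.

Yes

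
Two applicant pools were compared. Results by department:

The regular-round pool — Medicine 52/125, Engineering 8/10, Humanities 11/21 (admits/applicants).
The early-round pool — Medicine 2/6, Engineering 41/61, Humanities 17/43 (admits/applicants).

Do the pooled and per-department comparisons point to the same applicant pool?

No

Medicine: the regular-round pool 52/125 = 41.6%, the early-round pool 2/6 = 33.3% → the regular-round pool
Engineering: the regular-round pool 8/10 = 80.0%, the early-round pool 41/61 = 67.2% → the regular-round pool
Humanities: the regular-round pool 11/21 = 52.4%, the early-round pool 17/43 = 39.5% → the regular-round pool
Overall: the regular-round pool 71/156 = 45.5%, the early-round pool 60/110 = 54.5% → the early-round pool
The regular-round pool wins each department group but the early-round pool wins overall — the comparison reverses. The regular-round pool's applicants skew toward Medicine, which has a lower base rate.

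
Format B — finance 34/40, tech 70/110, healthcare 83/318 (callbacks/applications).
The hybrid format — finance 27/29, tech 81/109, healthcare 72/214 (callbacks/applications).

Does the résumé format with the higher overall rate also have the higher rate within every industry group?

Yes

Finance: Format B 34/40 = 85.0%, the hybrid format 27/29 = 93.1% → the hybrid format
Tech: Format B 70/110 = 63.6%, the hybrid format 81/109 = 74.3% → the hybrid format
Healthcare: Format B 83/318 = 26.1%, the hybrid format 72/214 = 33.6% → the hybrid format
Overall: Format B 187/468 = 40.0%, the hybrid format 180/352 = 51.1% → the hybrid format
The hybrid format wins overall and in every industry group — no reversal.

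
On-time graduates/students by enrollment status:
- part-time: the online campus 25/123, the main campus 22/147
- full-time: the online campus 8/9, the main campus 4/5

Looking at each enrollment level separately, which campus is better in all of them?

the online campus

Part-time: the online campus 25/123 = 20.3%, the main campus 22/147 = 15.0% → the online campus
Full-time: the online campus 8/9 = 88.9%, the main campus 4/5 = 80.0% → the online campus
The online campus has the higher rate in both groups.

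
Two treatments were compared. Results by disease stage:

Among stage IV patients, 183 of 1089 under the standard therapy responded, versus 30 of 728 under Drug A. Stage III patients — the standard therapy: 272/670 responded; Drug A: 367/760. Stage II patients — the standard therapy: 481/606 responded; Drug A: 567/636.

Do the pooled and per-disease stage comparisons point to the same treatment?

Stage IV: the standard therapy 183/1089 = 16.8%, Drug A 30/728 = 4.1% → the standard therapy
Stage III: the standard therapy 272/670 = 40.6%, Drug A 367/760 = 48.3% → Drug A
Stage II: the standard therapy 481/606 = 79.4%, Drug A 567/636 = 89.2% → Drug A
Overall: the standard therapy 936/2365 = 39.6%, Drug A 964/2124 = 45.4% → Drug A
Neither sweeps: the standard therapy wins 1 of 3 groups, Drug A wins 2. Drug A wins overall but not every group — no Simpson reversal.

No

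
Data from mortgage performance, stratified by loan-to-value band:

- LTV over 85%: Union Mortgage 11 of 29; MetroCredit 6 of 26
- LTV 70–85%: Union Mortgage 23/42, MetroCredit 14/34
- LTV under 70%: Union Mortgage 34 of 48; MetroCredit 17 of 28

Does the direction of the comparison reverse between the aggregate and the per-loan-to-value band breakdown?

LTV over 85%: Union Mortgage 11/29 = 37.9%, MetroCredit 6/26 = 23.1% → Union Mortgage
LTV 70–85%: Union Mortgage 23/42 = 54.8%, MetroCredit 14/34 = 41.2% → Union Mortgage
LTV under 70%: Union Mortgage 34/48 = 70.8%, MetroCredit 17/28 = 60.7% → Union Mortgage
Overall: Union Mortgage 68/119 = 57.1%, MetroCredit 37/88 = 42.0% → Union Mortgage
Union Mortgage wins overall and in every loan-to-value group — no reversal.

No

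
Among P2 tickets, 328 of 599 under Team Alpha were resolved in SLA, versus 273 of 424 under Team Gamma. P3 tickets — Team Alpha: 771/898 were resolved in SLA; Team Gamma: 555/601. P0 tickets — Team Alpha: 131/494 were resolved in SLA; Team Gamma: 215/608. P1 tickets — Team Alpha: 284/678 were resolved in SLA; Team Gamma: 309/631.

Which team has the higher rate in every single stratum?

Team Gamma

P2: Team Alpha 328/599 = 54.8%, Team Gamma 273/424 = 64.4% → Team Gamma
P3: Team Alpha 771/898 = 85.9%, Team Gamma 555/601 = 92.3% → Team Gamma
P0: Team Alpha 131/494 = 26.5%, Team Gamma 215/608 = 35.4% → Team Gamma
P1: Team Alpha 284/678 = 41.9%, Team Gamma 309/631 = 49.0% → Team Gamma
Team Gamma has the higher rate in all 4 groups.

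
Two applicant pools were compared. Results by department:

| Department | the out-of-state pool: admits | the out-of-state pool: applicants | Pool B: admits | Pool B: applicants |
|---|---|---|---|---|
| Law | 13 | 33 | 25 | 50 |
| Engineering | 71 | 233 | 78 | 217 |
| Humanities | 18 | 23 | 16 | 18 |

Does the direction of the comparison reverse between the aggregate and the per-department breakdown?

No

Law: the out-of-state pool 13/33 = 39.4%, Pool B 25/50 = 50.0% → Pool B
Engineering: the out-of-state pool 71/233 = 30.5%, Pool B 78/217 = 35.9% → Pool B
Humanities: the out-of-state pool 18/23 = 78.3%, Pool B 16/18 = 88.9% → Pool B
Overall: the out-of-state pool 102/289 = 35.3%, Pool B 119/285 = 41.8% → Pool B
Pool B wins overall and in every department group — no reversal.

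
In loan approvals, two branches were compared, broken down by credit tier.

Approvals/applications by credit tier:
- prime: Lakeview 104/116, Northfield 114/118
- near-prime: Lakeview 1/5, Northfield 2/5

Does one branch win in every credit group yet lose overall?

Prime: Lakeview 104/116 = 89.7%, Northfield 114/118 = 96.6% → Northfield
Near-prime: Lakeview 1/5 = 20.0%, Northfield 2/5 = 40.0% → Northfield
Overall: Lakeview 105/121 = 86.8%, Northfield 116/123 = 94.3% → Northfield
Northfield wins overall and in every credit group — no reversal.

No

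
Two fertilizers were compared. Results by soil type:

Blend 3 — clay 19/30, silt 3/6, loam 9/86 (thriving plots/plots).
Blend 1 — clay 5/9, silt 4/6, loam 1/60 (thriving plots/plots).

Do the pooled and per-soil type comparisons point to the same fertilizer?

Clay: Blend 3 19/30 = 63.3%, Blend 1 5/9 = 55.6% → Blend 3
Silt: Blend 3 3/6 = 50.0%, Blend 1 4/6 = 66.7% → Blend 1
Loam: Blend 3 9/86 = 10.5%, Blend 1 1/60 = 1.7% → Blend 3
Overall: Blend 3 31/122 = 25.4%, Blend 1 10/75 = 13.3% → Blend 3
Neither sweeps: Blend 3 wins 2 of 3 groups, Blend 1 wins 1. Blend 3 wins overall but not every group — no Simpson reversal.

No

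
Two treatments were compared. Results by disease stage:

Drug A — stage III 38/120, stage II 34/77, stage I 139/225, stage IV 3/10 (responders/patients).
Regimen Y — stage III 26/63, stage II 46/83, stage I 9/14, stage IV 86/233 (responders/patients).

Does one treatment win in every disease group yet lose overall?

Yes

Stage III: Drug A 38/120 = 31.7%, Regimen Y 26/63 = 41.3% → Regimen Y
Stage II: Drug A 34/77 = 44.2%, Regimen Y 46/83 = 55.4% → Regimen Y
Stage I: Drug A 139/225 = 61.8%, Regimen Y 9/14 = 64.3% → Regimen Y
Stage IV: Drug A 3/10 = 30.0%, Regimen Y 86/233 = 36.9% → Regimen Y
Overall: Drug A 214/432 = 49.5%, Regimen Y 167/393 = 42.5% → Drug A
Regimen Y wins each disease group but Drug A wins overall — the comparison reverses. Regimen Y's patients skew toward stage IV, which has a lower base rate.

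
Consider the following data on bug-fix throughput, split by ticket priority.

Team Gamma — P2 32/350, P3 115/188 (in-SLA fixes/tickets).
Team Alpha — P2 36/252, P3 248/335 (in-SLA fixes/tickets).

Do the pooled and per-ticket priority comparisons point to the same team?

P2: Team Gamma 32/350 = 9.1%, Team Alpha 36/252 = 14.3% → Team Alpha
P3: Team Gamma 115/188 = 61.2%, Team Alpha 248/335 = 74.0% → Team Alpha
Overall: Team Gamma 147/538 = 27.3%, Team Alpha 284/587 = 48.4% → Team Alpha
Team Alpha wins overall and in every ticket group — no reversal.

Yes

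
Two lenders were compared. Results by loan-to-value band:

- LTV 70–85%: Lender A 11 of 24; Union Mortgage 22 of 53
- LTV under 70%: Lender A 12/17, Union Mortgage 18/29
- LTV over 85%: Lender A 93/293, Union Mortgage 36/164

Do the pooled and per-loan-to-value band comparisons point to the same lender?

LTV 70–85%: Lender A 11/24 = 45.8%, Union Mortgage 22/53 = 41.5% → Lender A
LTV under 70%: Lender A 12/17 = 70.6%, Union Mortgage 18/29 = 62.1% → Lender A
LTV over 85%: Lender A 93/293 = 31.7%, Union Mortgage 36/164 = 22.0% → Lender A
Overall: Lender A 116/334 = 34.7%, Union Mortgage 76/246 = 30.9% → Lender A
Lender A wins overall and in every loan-to-value group — no reversal.

Yes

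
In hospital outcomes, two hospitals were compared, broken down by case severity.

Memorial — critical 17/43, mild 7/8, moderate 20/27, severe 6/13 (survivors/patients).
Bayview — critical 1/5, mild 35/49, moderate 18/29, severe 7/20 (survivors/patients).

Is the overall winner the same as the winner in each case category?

Critical: Memorial 17/43 = 39.5%, Bayview 1/5 = 20.0% → Memorial
Mild: Memorial 7/8 = 87.5%, Bayview 35/49 = 71.4% → Memorial
Moderate: Memorial 20/27 = 74.1%, Bayview 18/29 = 62.1% → Memorial
Severe: Memorial 6/13 = 46.2%, Bayview 7/20 = 35.0% → Memorial
Overall: Memorial 50/91 = 54.9%, Bayview 61/103 = 59.2% → Bayview
Memorial wins each case group but Bayview wins overall — the comparison reverses. Memorial's patients skew toward critical, which has a lower base rate.

No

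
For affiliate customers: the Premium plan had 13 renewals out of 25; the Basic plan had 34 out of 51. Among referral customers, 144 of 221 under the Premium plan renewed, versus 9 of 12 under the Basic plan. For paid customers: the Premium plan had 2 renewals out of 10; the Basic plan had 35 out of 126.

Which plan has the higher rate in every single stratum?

the Basic plan

Affiliate: the Premium plan 13/25 = 52.0%, the Basic plan 34/51 = 66.7% → the Basic plan
Referral: the Premium plan 144/221 = 65.2%, the Basic plan 9/12 = 75.0% → the Basic plan
Paid: the Premium plan 2/10 = 20.0%, the Basic plan 35/126 = 27.8% → the Basic plan
The Basic plan has the higher rate in all 3 groups.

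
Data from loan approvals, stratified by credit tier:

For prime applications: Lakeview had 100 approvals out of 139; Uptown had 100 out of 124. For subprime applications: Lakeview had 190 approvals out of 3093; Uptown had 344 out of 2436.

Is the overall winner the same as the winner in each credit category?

Yes

Prime: Lakeview 100/139 = 71.9%, Uptown 100/124 = 80.6% → Uptown
Subprime: Lakeview 190/3093 = 6.1%, Uptown 344/2436 = 14.1% → Uptown
Overall: Lakeview 290/3232 = 9.0%, Uptown 444/2560 = 17.3% → Uptown
Uptown wins overall and in every credit group — no reversal.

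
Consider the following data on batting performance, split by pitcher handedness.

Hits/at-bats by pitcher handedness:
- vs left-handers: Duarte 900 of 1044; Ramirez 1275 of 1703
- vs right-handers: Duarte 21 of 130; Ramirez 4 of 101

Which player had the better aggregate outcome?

Duarte

Vs left-handers: Duarte 900/1044 = 86.2%, Ramirez 1275/1703 = 74.9% → Duarte
Vs right-handers: Duarte 21/130 = 16.2%, Ramirez 4/101 = 4.0% → Duarte
Overall: Duarte 921/1174 = 78.4%, Ramirez 1279/1804 = 70.9% → Duarte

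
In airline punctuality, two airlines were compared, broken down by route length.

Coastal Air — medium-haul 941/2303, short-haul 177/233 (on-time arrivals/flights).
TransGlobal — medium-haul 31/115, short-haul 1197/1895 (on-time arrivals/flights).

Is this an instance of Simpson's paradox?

Yes

Medium-haul: Coastal Air 941/2303 = 40.9%, TransGlobal 31/115 = 27.0% → Coastal Air
Short-haul: Coastal Air 177/233 = 76.0%, TransGlobal 1197/1895 = 63.2% → Coastal Air
Overall: Coastal Air 1118/2536 = 44.1%, TransGlobal 1228/2010 = 61.1% → TransGlobal
Coastal Air wins each route group but TransGlobal wins overall — the comparison reverses. Coastal Air's flights skew toward medium-haul, which has a lower base rate.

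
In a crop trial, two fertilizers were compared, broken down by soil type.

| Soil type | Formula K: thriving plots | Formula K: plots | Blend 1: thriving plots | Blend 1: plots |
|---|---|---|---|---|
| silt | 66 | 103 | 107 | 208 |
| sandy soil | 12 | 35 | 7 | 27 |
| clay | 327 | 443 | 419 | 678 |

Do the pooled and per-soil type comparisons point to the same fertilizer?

Yes

Silt: Formula K 66/103 = 64.1%, Blend 1 107/208 = 51.4% → Formula K
Sandy soil: Formula K 12/35 = 34.3%, Blend 1 7/27 = 25.9% → Formula K
Clay: Formula K 327/443 = 73.8%, Blend 1 419/678 = 61.8% → Formula K
Overall: Formula K 405/581 = 69.7%, Blend 1 533/913 = 58.4% → Formula K
Formula K wins overall and in every soil group — no reversal.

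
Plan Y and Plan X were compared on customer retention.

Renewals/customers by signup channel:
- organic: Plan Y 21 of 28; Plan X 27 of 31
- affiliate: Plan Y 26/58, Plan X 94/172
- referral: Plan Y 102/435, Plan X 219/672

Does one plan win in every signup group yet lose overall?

Organic: Plan Y 21/28 = 75.0%, Plan X 27/31 = 87.1% → Plan X
Affiliate: Plan Y 26/58 = 44.8%, Plan X 94/172 = 54.7% → Plan X
Referral: Plan Y 102/435 = 23.4%, Plan X 219/672 = 32.6% → Plan X
Overall: Plan Y 149/521 = 28.6%, Plan X 340/875 = 38.9% → Plan X
Plan X wins overall and in every signup group — no reversal.

No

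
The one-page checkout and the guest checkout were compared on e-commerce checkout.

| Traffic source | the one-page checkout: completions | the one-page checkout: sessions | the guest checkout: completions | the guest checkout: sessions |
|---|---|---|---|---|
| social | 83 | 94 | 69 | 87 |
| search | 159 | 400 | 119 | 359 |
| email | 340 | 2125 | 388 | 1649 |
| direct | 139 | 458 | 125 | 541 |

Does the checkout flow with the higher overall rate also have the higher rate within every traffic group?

No

Social: the one-page checkout 83/94 = 88.3%, the guest checkout 69/87 = 79.3% → the one-page checkout
Search: the one-page checkout 159/400 = 39.8%, the guest checkout 119/359 = 33.1% → the one-page checkout
Email: the one-page checkout 340/2125 = 16.0%, the guest checkout 388/1649 = 23.5% → the guest checkout
Direct: the one-page checkout 139/458 = 30.3%, the guest checkout 125/541 = 23.1% → the one-page checkout
Overall: the one-page checkout 721/3077 = 23.4%, the guest checkout 701/2636 = 26.6% → the guest checkout
Neither sweeps: the one-page checkout wins 3 of 4 groups, the guest checkout wins 1. The guest checkout wins overall but not every group — no Simpson reversal.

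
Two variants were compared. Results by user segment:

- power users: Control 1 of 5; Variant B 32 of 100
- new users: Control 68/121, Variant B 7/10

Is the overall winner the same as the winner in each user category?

Power users: Control 1/5 = 20.0%, Variant B 32/100 = 32.0% → Variant B
New users: Control 68/121 = 56.2%, Variant B 7/10 = 70.0% → Variant B
Overall: Control 69/126 = 54.8%, Variant B 39/110 = 35.5% → Control
Variant B wins each user group but Control wins overall — the comparison reverses. Variant B's views skew toward power users, which has a lower base rate.

No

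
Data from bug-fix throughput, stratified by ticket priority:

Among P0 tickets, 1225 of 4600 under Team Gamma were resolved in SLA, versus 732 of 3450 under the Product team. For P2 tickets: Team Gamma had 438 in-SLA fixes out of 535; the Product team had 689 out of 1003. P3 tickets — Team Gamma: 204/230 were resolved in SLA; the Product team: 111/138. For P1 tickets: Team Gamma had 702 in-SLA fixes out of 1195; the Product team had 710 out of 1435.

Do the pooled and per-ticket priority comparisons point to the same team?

P0: Team Gamma 1225/4600 = 26.6%, the Product team 732/3450 = 21.2% → Team Gamma
P2: Team Gamma 438/535 = 81.9%, the Product team 689/1003 = 68.7% → Team Gamma
P3: Team Gamma 204/230 = 88.7%, the Product team 111/138 = 80.4% → Team Gamma
P1: Team Gamma 702/1195 = 58.7%, the Product team 710/1435 = 49.5% → Team Gamma
Overall: Team Gamma 2569/6560 = 39.2%, the Product team 2242/6026 = 37.2% → Team Gamma
Team Gamma wins overall and in every ticket group — no reversal.

Yes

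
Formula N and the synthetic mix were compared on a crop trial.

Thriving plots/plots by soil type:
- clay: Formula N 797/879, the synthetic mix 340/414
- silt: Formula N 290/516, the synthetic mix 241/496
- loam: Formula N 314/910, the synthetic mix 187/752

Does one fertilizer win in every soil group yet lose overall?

No

Clay: Formula N 797/879 = 90.7%, the synthetic mix 340/414 = 82.1% → Formula N
Silt: Formula N 290/516 = 56.2%, the synthetic mix 241/496 = 48.6% → Formula N
Loam: Formula N 314/910 = 34.5%, the synthetic mix 187/752 = 24.9% → Formula N
Overall: Formula N 1401/2305 = 60.8%, the synthetic mix 768/1662 = 46.2% → Formula N
Formula N wins overall and in every soil group — no reversal.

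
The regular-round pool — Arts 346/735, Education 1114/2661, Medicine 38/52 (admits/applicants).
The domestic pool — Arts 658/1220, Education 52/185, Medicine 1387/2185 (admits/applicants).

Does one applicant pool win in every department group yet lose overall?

Arts: the regular-round pool 346/735 = 47.1%, the domestic pool 658/1220 = 53.9% → the domestic pool
Education: the regular-round pool 1114/2661 = 41.9%, the domestic pool 52/185 = 28.1% → the regular-round pool
Medicine: the regular-round pool 38/52 = 73.1%, the domestic pool 1387/2185 = 63.5% → the regular-round pool
Overall: the regular-round pool 1498/3448 = 43.4%, the domestic pool 2097/3590 = 58.4% → the domestic pool
Neither sweeps: the regular-round pool wins 2 of 3 groups, the domestic pool wins 1. The domestic pool wins overall but not every group — no Simpson reversal.

No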